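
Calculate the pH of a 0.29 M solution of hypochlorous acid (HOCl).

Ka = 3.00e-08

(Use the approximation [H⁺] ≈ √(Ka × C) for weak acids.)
pH = 4.03

[H⁺] = √(Ka × C) = √(3.00e-08 × 0.29) = 9.3274e-05. pH = -log(9.3274e-05)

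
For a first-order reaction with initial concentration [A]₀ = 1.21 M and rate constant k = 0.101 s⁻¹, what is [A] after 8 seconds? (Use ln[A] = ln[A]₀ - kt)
0.5394 M

ln[A] = ln[A]₀ - k·t = ln(1.21) - (0.101)·(8) = 0.1906 - 0.8080 = -0.6174
[A] = e^(-0.6174) = 0.5394 M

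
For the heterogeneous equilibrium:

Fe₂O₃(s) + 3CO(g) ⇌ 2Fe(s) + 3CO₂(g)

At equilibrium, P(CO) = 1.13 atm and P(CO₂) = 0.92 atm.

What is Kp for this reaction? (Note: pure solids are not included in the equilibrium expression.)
K_p = 0.540

Solids (Fe₂O₃, Fe) are excluded.
Kp = P(CO₂)³/P(CO)³ = (0.92)³/(1.13)³ = 0.7787/1.443 = 0.540.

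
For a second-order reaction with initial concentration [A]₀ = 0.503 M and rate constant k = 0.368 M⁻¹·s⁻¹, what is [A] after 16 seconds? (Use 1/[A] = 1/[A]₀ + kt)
0.1270 M

1/[A] = 1/[A]₀ + k·t = 1/0.503 + (0.368)·(16) = 1.9881 + 5.8880 = 7.8761
[A] = 1/7.8761 = 0.1270 M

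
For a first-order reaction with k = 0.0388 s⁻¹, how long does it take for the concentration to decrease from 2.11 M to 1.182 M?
14.94 s

From ln[A] = ln[A]₀ - k·t: t = ln([A]₀/[A])/k = ln(2.11/1.182)/0.0388 = ln(1.7851)/0.0388 = 0.5795/0.0388 = 14.94 s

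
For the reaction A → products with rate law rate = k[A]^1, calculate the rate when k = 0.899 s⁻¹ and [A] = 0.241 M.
0.2167 M/s

rate = k·[A]^1 = 0.899·(0.241)^1 = 0.899·0.241 = 0.2167 M/s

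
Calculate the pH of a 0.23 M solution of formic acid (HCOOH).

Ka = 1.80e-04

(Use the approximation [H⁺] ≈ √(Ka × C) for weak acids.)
pH = 2.19

[H⁺] = √(Ka × C) = √(1.80e-04 × 0.23) = 6.4343e-03. pH = -log(6.4343e-03)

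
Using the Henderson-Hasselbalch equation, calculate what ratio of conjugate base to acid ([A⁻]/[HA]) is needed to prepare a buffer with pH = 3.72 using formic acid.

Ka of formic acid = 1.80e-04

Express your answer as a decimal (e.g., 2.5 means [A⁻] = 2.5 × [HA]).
[A⁻]/[HA] = 0.945

pKa = −log(1.80e-04) = 3.7447. pH = pKa + log([A⁻]/[HA]). 3.72 = 3.7447 + log(ratio). log(ratio) = 3.72 − 3.7447 = -0.0247. ratio = 10^(-0.0247) = 0.945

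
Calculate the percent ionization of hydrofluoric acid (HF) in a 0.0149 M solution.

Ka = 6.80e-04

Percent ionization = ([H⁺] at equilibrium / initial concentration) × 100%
Percent ionization = 19.2%

Let x = [H⁺]. Ka = x²/(C - x) ⇒ x² + (6.80e-04)x - (6.80e-04)(0.0149) = 0. x = 2.8612e-03. Percent = (2.8612e-03/0.0149) × 100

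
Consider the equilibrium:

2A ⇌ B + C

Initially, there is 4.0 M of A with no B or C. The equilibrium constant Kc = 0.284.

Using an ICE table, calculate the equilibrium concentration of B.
[B] = 1.032 M

ICE: [A] = 4.0 − 2x, [B] = [C] = x.
Kc = x²/(4.0 − 2x)² = 0.284 ⇒ √Kc = x/(4.0 − 2x).
x = √0.284·4.0/(1 + 2√0.284) = 0.53292·4.0/2.0658 = 1.0319.
[B] = x = 1.032 M.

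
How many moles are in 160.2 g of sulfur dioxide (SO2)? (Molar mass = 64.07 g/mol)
Moles = 160.2 g ÷ 64.07 g/mol = 2.5 mol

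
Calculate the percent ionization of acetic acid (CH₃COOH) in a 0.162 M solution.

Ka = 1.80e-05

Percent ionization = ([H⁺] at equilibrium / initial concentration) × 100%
Percent ionization = 1.05%

Let x = [H⁺]. Ka = x²/(C - x) ⇒ x² + (1.80e-05)x - (1.80e-05)(0.162) = 0. x = 1.6987e-03. Percent = (1.6987e-03/0.162) × 100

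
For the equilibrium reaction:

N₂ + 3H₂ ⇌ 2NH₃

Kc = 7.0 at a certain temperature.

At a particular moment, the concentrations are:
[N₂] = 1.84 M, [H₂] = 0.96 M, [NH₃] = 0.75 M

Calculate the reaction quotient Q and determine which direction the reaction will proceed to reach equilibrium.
Q = 0.346, Q < K, reaction proceeds forward (toward products)

Q = ([NH₃]^2) / ([N₂] × [H₂]^3)
  = ((0.75)^2) / ((1.84)·(0.96)^3) = 0.5625/1.6279 = 0.3455
Since Q = 0.3455 < Kc = 7.0, the reaction proceeds forward (toward products) to reach equilibrium.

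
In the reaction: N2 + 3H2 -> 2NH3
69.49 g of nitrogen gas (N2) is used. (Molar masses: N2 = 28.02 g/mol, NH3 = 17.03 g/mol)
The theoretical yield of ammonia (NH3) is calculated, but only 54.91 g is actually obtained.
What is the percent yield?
Moles of N2 = 69.49 g ÷ 28.02 g/mol = 2.48001 mol
Mole ratio: 2 mol NH3 / 1 mol N2
Moles of NH3 = 2.48001 × (2/1) = 4.96003 mol
Theoretical yield = 4.96003 mol × 17.03 g/mol = 84.469 g
Actual yield = 54.91 g
Percent yield = (54.91 / 84.469) × 100% = 65.0%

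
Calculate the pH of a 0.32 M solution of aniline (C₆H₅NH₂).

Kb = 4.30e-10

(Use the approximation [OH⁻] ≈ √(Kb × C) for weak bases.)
pH = 9.07

[OH⁻] = √(Kb × C) = √(4.30e-10 × 0.32) = 1.1730e-05. pOH = 4.93, pH = 14 - pOH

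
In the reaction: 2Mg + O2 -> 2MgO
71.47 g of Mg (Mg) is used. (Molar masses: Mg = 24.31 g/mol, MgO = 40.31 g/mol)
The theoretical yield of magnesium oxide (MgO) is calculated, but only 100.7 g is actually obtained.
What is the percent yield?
Moles of Mg = 71.47 g ÷ 24.31 g/mol = 2.93994 mol
Mole ratio: 2 mol MgO / 2 mol Mg
Moles of MgO = 2.93994 × (2/2) = 2.93994 mol
Theoretical yield = 2.93994 mol × 40.31 g/mol = 118.51 g
Actual yield = 100.7 g
Percent yield = (100.7 / 118.51) × 100% = 85.0%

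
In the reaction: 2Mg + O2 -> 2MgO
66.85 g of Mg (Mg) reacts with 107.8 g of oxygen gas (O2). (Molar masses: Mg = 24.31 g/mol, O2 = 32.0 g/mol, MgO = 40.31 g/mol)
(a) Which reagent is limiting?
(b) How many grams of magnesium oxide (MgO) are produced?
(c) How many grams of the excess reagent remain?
(a) Mg, (b) 110.8 g, (c) 63.8 g

Moles of Mg = 66.85 g ÷ 24.31 g/mol = 2.7499 mol
Moles of O2 = 107.8 g ÷ 32.0 g/mol = 3.36875 mol
Moles ÷ coefficient: Mg: 2.7499/2 = 1.375, O2: 3.36875/1 = 3.369
(a) Mg has the smaller value, so Mg is the limiting reagent.
(b) Moles of MgO = 2.7499 mol Mg × (2/2) = 2.7499 mol; mass = 2.7499 mol × 40.31 g/mol = 110.8 g
(c) O2 consumed = 2.7499 × (1/2) = 1.37495 mol; remaining = 3.36875 − 1.37495 = 1.9938 mol; mass = 1.9938 mol × 32.0 g/mol = 63.8 g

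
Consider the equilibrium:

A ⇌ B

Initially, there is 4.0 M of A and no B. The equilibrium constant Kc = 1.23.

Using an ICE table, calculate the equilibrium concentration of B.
[B] = 2.206 M

ICE: [A] = 4.0 − x, [B] = x.
Kc = x/(4.0 − x) = 1.23 ⇒ x = 1.23·4.0/(1 + 1.23) = 4.92/2.23 = 2.206.
[B] = x = 2.206 M.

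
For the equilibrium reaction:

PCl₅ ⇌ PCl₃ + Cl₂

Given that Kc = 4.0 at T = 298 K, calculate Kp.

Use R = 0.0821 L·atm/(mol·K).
K_p = 97.8632

Δn = (moles gaseous products) − (moles gaseous reactants) = 1
T = 298 K; RT = 0.0821 × 298 = 24.4658
Kp = Kc·(RT)^Δn = 4.0 × (24.4658)^1 = 4.0 × 24.4658 = 97.8632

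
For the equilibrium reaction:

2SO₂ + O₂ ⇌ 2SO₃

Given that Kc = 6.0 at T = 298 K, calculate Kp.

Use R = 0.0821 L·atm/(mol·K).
K_p = 0.2452

Δn = (moles gaseous products) − (moles gaseous reactants) = -1
T = 298 K; RT = 0.0821 × 298 = 24.4658
Kp = Kc·(RT)^Δn = 6.0 × (24.4658)^-1 = 6.0 × 0.0408734 = 0.2452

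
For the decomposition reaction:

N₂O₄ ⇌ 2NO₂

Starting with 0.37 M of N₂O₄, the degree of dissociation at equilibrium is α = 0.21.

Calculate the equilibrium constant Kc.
K_c = 0.0826

x = α·[A]₀ = 0.21 × 0.37 = 0.0777 M dissociated.
At eq: [N₂O₄] = 0.37 − 0.0777 = 0.2923 M; [NO₂] = 2x = 0.1554 M.
Kc = [NO₂]²/[N₂O₄] = (0.1554)²/0.2923 = 0.08262.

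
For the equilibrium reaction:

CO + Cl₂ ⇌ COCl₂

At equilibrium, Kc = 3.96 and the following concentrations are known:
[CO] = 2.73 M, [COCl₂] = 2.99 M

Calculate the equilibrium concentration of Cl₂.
[Cl₂] = 0.2766 M

Kc = ([COCl₂]) / ([CO] × [Cl₂]) = 3.96
[Cl₂]^1 = (product terms)/(Kc · other reactant terms) = 2.99 / (3.96 · 2.73) = 0.27658
[Cl₂] = 0.2766 M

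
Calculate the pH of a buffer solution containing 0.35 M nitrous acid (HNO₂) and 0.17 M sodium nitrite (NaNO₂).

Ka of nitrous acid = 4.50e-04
pH = 3.03

pKa = -log(4.50e-04) = 3.35. pH = pKa + log([A⁻]/[HA]) = 3.35 + log(0.17/0.35)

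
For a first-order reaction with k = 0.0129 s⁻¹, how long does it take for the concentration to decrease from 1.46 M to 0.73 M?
53.73 s

From ln[A] = ln[A]₀ - k·t: t = ln([A]₀/[A])/k = ln(1.46/0.73)/0.0129 = ln(2.0000)/0.0129 = 0.6931/0.0129 = 53.73 s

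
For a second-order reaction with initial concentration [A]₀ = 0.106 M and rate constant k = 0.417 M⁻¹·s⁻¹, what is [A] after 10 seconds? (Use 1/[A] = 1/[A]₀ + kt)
0.0735 M

1/[A] = 1/[A]₀ + k·t = 1/0.106 + (0.417)·(10) = 9.4340 + 4.1700 = 13.6040
[A] = 1/13.6040 = 0.0735 M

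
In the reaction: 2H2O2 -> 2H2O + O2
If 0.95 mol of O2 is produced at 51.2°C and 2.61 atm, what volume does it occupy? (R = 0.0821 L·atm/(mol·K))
T = 51.2°C + 273.15 = 324.35 K
V = nRT/P = (0.95 × 0.0821 × 324.35) / 2.61
V = 9.69 L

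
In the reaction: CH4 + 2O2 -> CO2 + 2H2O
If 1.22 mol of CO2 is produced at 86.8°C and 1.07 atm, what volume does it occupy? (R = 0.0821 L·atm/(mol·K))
T = 86.8°C + 273.15 = 359.95 K
V = nRT/P = (1.22 × 0.0821 × 359.95) / 1.07
V = 33.69 L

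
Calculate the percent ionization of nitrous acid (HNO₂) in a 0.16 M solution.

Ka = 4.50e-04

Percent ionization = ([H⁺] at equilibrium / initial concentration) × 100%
Percent ionization = 5.16%

Let x = [H⁺]. Ka = x²/(C - x) ⇒ x² + (4.50e-04)x - (4.50e-04)(0.16) = 0. x = 8.2633e-03. Percent = (8.2633e-03/0.16) × 100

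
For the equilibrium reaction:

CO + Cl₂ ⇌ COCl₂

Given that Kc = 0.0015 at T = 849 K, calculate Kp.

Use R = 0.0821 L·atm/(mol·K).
K_p = 2.15e-05

Δn = (moles gaseous products) − (moles gaseous reactants) = -1
T = 849 K; RT = 0.0821 × 849 = 69.7029
Kp = Kc·(RT)^Δn = 0.0015 × (69.7029)^-1 = 0.0015 × 0.0143466 = 2.15e-05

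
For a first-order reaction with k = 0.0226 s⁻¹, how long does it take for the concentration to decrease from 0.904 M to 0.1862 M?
69.91 s

From ln[A] = ln[A]₀ - k·t: t = ln([A]₀/[A])/k = ln(0.904/0.1862)/0.0226 = ln(4.8550)/0.0226 = 1.5800/0.0226 = 69.91 s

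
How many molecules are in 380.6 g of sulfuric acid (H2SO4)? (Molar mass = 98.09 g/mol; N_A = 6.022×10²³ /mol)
Moles = 380.6 g ÷ 98.09 g/mol = 3.88011 mol
Molecules = 3.88011 mol × 6.022×10²³ /mol = 2.337e+24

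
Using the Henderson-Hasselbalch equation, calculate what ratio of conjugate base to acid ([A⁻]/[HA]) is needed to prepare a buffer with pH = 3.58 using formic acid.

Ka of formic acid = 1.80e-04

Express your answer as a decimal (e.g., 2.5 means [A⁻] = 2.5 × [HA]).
[A⁻]/[HA] = 0.684

pKa = −log(1.80e-04) = 3.7447. pH = pKa + log([A⁻]/[HA]). 3.58 = 3.7447 + log(ratio). log(ratio) = 3.58 − 3.7447 = -0.1647. ratio = 10^(-0.1647) = 0.684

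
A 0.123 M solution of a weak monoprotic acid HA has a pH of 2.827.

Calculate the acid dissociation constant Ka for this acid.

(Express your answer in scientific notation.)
K_a = 1.83e-05

[H⁺] = 10^(−pH) = 10^(−2.827) = 1.489e-03 M. For HA ⇌ H⁺ + A⁻, Ka = x²/(C − x) = (1.489e-03)²/(0.123 − 1.489e-03) = 1.83e-05.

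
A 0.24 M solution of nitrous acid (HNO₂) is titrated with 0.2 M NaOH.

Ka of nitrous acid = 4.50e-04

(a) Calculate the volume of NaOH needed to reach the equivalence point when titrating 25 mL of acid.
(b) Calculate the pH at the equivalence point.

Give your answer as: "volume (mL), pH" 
V = 30.0 mL, pH = 8.19

(a) At equivalence: moles acid = moles base.
moles acid = 0.24 × 0.025 = 0.006 mol; V_NaOH = 0.006/0.2 = 0.03 L = 30.0 mL.
(b) At equivalence, all acid → conjugate base A⁻ at [A⁻] = 0.006/0.055 = 0.1091 M.
Kb = Kw/Ka = 1.0e-14/4.50e-04 = 2.222e-11; [OH⁻] = √(Kb·[A⁻]) = 1.557e-06; pOH = 5.81; pH = 14 − pOH = 8.19.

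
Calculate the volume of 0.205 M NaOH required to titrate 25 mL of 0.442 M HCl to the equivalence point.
V_{base} = 53.9 mL

At equivalence: moles acid = moles base.
moles HCl = 0.442 M × 0.025 L = 0.01105 mol
V_NaOH = 0.01105 mol ÷ 0.205 M = 0.0539 L = 53.9 mL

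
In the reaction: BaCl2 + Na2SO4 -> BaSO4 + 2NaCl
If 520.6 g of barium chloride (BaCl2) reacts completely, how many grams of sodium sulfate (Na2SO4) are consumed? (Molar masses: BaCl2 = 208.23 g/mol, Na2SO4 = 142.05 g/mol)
Moles of BaCl2 = 520.6 g ÷ 208.23 g/mol = 2.50012 mol
Mole ratio: 1 mol Na2SO4 / 1 mol BaCl2
Moles of Na2SO4 = 2.50012 × (1/1) = 2.50012 mol
Mass of Na2SO4 = 2.50012 mol × 142.05 g/mol = 355.1 g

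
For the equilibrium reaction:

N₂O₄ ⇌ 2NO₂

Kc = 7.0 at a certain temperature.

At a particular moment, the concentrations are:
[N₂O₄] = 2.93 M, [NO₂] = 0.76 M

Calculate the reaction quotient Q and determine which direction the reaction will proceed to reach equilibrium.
Q = 0.197, Q < K, reaction proceeds forward (toward products)

Q = ([NO₂]^2) / ([N₂O₄])
  = ((0.76)^2) / ((2.93)) = 0.5776/2.93 = 0.1971
Since Q = 0.1971 < Kc = 7.0, the reaction proceeds forward (toward products) to reach equilibrium.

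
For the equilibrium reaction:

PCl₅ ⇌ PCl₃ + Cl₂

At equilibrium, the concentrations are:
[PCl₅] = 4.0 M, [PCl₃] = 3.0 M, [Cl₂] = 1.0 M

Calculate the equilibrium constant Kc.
K_c = 0.7500

Kc = ([PCl₃] × [Cl₂]) / ([PCl₅])
   = ((3.0)·(1.0)) / ((4.0))
   = 3 / 4 = 0.7500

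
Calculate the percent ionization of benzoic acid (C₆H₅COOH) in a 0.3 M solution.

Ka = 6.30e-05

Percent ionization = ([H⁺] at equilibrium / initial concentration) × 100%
Percent ionization = 1.44%

Let x = [H⁺]. Ka = x²/(C - x) ⇒ x² + (6.30e-05)x - (6.30e-05)(0.3) = 0. x = 4.3160e-03. Percent = (4.3160e-03/0.3) × 100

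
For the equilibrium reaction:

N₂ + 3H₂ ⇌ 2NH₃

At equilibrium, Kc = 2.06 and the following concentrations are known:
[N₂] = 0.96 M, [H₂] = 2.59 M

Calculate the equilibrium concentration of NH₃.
[NH₃] = 5.8616 M

Kc = ([NH₃]^2) / ([N₂] × [H₂]^3) = 2.06
[NH₃]^2 = Kc · (reactant terms)/(other product terms) = 2.06 · 16.679 / 1 = 34.359
[NH₃] = (34.359)^(1/2) = 5.8616 M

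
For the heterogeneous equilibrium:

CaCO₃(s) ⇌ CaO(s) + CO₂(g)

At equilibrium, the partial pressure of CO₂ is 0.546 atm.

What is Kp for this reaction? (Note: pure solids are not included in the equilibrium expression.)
K_p = 0.546

Solids (CaCO₃, CaO) have activity 1 and are excluded.
Kp = P(CO₂) = 0.546.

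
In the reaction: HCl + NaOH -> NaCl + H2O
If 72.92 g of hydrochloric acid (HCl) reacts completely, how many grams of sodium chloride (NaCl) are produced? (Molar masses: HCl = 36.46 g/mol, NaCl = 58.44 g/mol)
Moles of HCl = 72.92 g ÷ 36.46 g/mol = 2 mol
Mole ratio: 1 mol NaCl / 1 mol HCl
Moles of NaCl = 2 × (1/1) = 2 mol
Mass of NaCl = 2 mol × 58.44 g/mol = 116.9 g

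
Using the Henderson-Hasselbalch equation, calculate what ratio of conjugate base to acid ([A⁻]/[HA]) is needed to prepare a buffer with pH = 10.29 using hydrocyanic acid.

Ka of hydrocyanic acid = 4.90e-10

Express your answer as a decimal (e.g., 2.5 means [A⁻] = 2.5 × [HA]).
[A⁻]/[HA] = 9.554

pKa = −log(4.90e-10) = 9.3098. pH = pKa + log([A⁻]/[HA]). 10.29 = 9.3098 + log(ratio). log(ratio) = 10.29 − 9.3098 = 0.9802. ratio = 10^(0.9802) = 9.554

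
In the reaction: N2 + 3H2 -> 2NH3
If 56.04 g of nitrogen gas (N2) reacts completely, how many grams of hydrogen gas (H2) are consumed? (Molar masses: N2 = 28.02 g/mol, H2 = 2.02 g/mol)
Moles of N2 = 56.04 g ÷ 28.02 g/mol = 2 mol
Mole ratio: 3 mol H2 / 1 mol N2
Moles of H2 = 2 × (3/1) = 6 mol
Mass of H2 = 6 mol × 2.02 g/mol = 12.12 g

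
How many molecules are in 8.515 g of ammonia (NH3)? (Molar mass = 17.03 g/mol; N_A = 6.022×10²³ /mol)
Moles = 8.515 g ÷ 17.03 g/mol = 0.5 mol
Molecules = 0.5 mol × 6.022×10²³ /mol = 3.011e+23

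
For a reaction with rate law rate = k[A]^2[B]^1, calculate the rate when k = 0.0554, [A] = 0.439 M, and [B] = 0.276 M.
0.002947 M/s

rate = k·[A]^2·[B]^1 = 0.0554·(0.439)^2·(0.276)^1 = 0.0554·0.192721·0.276 = 0.002947 M/s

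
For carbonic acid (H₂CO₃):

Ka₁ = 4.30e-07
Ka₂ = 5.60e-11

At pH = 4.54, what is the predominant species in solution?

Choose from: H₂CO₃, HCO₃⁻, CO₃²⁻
H₂CO₃

pKa1 = 6.37, pKa2 = 10.25. Each pKa is the crossover between adjacent species; pH = 4.54 lies in the region where H₂CO₃ predominates.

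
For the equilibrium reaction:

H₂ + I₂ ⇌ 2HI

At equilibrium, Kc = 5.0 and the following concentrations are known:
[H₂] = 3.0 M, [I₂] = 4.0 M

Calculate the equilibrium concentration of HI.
[HI] = 7.7460 M

Kc = ([HI]^2) / ([H₂] × [I₂]) = 5.0
[HI]^2 = Kc · (reactant terms)/(other product terms) = 5.0 · 12 / 1 = 60
[HI] = (60)^(1/2) = 7.7460 M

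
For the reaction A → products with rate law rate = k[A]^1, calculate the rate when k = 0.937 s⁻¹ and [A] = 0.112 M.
0.1049 M/s

rate = k·[A]^1 = 0.937·(0.112)^1 = 0.937·0.112 = 0.1049 M/s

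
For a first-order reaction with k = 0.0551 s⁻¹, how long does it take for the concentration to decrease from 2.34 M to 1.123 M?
13.32 s

From ln[A] = ln[A]₀ - k·t: t = ln([A]₀/[A])/k = ln(2.34/1.123)/0.0551 = ln(2.0837)/0.0551 = 0.7341/0.0551 = 13.32 s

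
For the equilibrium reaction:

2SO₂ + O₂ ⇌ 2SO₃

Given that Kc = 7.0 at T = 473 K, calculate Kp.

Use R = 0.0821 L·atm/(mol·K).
K_p = 0.1803

Δn = (moles gaseous products) − (moles gaseous reactants) = -1
T = 473 K; RT = 0.0821 × 473 = 38.8333
Kp = Kc·(RT)^Δn = 7.0 × (38.8333)^-1 = 7.0 × 0.0257511 = 0.1803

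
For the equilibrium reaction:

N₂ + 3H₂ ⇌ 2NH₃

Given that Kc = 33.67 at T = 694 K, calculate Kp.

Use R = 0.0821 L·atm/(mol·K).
K_p = 0.0104

Δn = (moles gaseous products) − (moles gaseous reactants) = -2
T = 694 K; RT = 0.0821 × 694 = 56.9774
Kp = Kc·(RT)^Δn = 33.67 × (56.9774)^-2 = 33.67 × 0.000308031 = 0.0104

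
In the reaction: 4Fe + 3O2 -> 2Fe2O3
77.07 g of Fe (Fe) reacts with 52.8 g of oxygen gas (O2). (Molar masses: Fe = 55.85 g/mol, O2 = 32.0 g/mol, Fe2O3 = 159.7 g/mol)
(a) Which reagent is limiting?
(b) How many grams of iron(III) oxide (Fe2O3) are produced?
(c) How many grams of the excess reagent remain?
(a) Fe, (b) 110.2 g, (c) 19.68 g

Moles of Fe = 77.07 g ÷ 55.85 g/mol = 1.37995 mol
Moles of O2 = 52.8 g ÷ 32.0 g/mol = 1.65 mol
Moles ÷ coefficient: Fe: 1.37995/4 = 0.345, O2: 1.65/3 = 0.55
(a) Fe has the smaller value, so Fe is the limiting reagent.
(b) Moles of Fe2O3 = 1.37995 mol Fe × (2/4) = 0.689973 mol; mass = 0.689973 mol × 159.7 g/mol = 110.2 g
(c) O2 consumed = 1.37995 × (3/4) = 1.03496 mol; remaining = 1.65 − 1.03496 = 0.61504 mol; mass = 0.61504 mol × 32.0 g/mol = 19.68 g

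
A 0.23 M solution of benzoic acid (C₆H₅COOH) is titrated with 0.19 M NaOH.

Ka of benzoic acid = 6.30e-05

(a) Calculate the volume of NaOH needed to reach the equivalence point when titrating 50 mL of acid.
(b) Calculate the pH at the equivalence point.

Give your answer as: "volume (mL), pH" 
V = 60.5 mL, pH = 8.61

(a) At equivalence: moles acid = moles base.
moles acid = 0.23 × 0.05 = 0.0115 mol; V_NaOH = 0.0115/0.19 = 0.06053 L = 60.5 mL.
(b) At equivalence, all acid → conjugate base A⁻ at [A⁻] = 0.0115/0.1105 = 0.104 M.
Kb = Kw/Ka = 1.0e-14/6.30e-05 = 1.587e-10; [OH⁻] = √(Kb·[A⁻]) = 4.064e-06; pOH = 5.39; pH = 14 − pOH = 8.61.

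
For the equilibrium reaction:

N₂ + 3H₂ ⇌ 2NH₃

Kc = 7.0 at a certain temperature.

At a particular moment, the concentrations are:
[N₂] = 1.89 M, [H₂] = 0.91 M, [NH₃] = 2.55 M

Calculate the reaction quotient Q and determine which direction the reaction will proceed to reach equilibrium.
Q = 4.566, Q < K, reaction proceeds forward (toward products)

Q = ([NH₃]^2) / ([N₂] × [H₂]^3)
  = ((2.55)^2) / ((1.89)·(0.91)^3) = 6.5025/1.4242 = 4.566
Since Q = 4.566 < Kc = 7.0, the reaction proceeds forward (toward products) to reach equilibrium.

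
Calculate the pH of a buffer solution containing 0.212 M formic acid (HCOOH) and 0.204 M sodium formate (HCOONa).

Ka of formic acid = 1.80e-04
pH = 3.73

pKa = -log(1.80e-04) = 3.74. pH = pKa + log([A⁻]/[HA]) = 3.74 + log(0.204/0.212)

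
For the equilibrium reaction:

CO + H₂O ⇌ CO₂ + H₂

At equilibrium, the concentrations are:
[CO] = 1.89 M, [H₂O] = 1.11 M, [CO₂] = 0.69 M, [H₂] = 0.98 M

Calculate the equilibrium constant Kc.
K_c = 0.3223

Kc = ([CO₂] × [H₂]) / ([CO] × [H₂O])
   = ((0.69)·(0.98)) / ((1.89)·(1.11))
   = 0.6762 / 2.0979 = 0.3223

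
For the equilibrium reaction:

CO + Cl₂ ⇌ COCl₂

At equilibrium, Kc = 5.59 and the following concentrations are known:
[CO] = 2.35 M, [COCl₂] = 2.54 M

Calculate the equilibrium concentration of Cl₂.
[Cl₂] = 0.1934 M

Kc = ([COCl₂]) / ([CO] × [Cl₂]) = 5.59
[Cl₂]^1 = (product terms)/(Kc · other reactant terms) = 2.54 / (5.59 · 2.35) = 0.19335
[Cl₂] = 0.1934 M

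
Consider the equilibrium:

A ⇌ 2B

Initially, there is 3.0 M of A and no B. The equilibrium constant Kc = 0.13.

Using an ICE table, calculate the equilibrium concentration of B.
[B] = 0.593 M

ICE: [A] = 3.0 − x, [B] = 2x.
Kc = (2x)²/(3.0 − x) = 0.13 ⇒ 4x² + 0.13x − 0.39 = 0.
x = (−0.13 + √(0.13² + 4·4·0.39))/(2·4) = (−0.13 + √6.2569)/8 = 0.29642.
[B] = 2x = 0.593 M.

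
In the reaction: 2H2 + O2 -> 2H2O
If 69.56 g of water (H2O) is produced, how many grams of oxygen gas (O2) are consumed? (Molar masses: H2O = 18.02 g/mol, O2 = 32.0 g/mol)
Moles of H2O = 69.56 g ÷ 18.02 g/mol = 3.86016 mol
Mole ratio: 1 mol O2 / 2 mol H2O
Moles of O2 = 3.86016 × (1/2) = 1.93008 mol
Mass of O2 = 1.93008 mol × 32.0 g/mol = 61.76 g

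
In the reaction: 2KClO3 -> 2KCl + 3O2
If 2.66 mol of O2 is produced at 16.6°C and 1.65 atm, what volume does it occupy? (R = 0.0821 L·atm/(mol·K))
T = 16.6°C + 273.15 = 289.75 K
V = nRT/P = (2.66 × 0.0821 × 289.75) / 1.65
V = 38.35 L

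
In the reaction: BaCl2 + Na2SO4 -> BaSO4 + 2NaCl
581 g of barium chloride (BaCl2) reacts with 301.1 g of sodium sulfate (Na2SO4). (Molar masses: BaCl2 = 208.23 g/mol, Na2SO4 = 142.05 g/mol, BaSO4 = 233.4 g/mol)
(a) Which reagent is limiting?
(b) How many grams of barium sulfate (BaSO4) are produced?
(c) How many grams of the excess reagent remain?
(a) Na2SO4, (b) 494.7 g, (c) 139.6 g

Moles of BaCl2 = 581 g ÷ 208.23 g/mol = 2.79018 mol
Moles of Na2SO4 = 301.1 g ÷ 142.05 g/mol = 2.11968 mol
Moles ÷ coefficient: BaCl2: 2.79018/1 = 2.79, Na2SO4: 2.11968/1 = 2.12
(a) Na2SO4 has the smaller value, so Na2SO4 is the limiting reagent.
(b) Moles of BaSO4 = 2.11968 mol Na2SO4 × (1/1) = 2.11968 mol; mass = 2.11968 mol × 233.4 g/mol = 494.7 g
(c) BaCl2 consumed = 2.11968 × (1/1) = 2.11968 mol; remaining = 2.79018 − 2.11968 = 0.670508 mol; mass = 0.670508 mol × 208.23 g/mol = 139.6 g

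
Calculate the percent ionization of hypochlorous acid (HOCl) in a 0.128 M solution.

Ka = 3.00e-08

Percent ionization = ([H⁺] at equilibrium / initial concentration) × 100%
Percent ionization = 0.0484%

Let x = [H⁺]. Ka = x²/(C - x) ⇒ x² + (3.00e-08)x - (3.00e-08)(0.128) = 0. x = 6.1953e-05. Percent = (6.1953e-05/0.128) × 100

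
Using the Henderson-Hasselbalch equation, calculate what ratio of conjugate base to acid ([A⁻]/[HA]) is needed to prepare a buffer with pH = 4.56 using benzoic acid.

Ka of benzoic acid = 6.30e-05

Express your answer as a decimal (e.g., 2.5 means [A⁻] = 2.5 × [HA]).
[A⁻]/[HA] = 2.287

pKa = −log(6.30e-05) = 4.2007. pH = pKa + log([A⁻]/[HA]). 4.56 = 4.2007 + log(ratio). log(ratio) = 4.56 − 4.2007 = 0.3593. ratio = 10^(0.3593) = 2.287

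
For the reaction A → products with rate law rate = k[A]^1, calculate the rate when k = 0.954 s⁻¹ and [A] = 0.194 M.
0.1851 M/s

rate = k·[A]^1 = 0.954·(0.194)^1 = 0.954·0.194 = 0.1851 M/s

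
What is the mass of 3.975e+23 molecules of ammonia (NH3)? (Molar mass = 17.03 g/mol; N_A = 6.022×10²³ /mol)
Moles = 3.975e+23 ÷ 6.022×10²³ = 0.66008 mol
Mass = 0.66008 mol × 17.03 g/mol = 11.24 g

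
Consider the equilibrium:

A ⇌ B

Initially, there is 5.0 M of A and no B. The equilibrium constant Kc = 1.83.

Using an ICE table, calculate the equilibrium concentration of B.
[B] = 3.233 M

ICE: [A] = 5.0 − x, [B] = x.
Kc = x/(5.0 − x) = 1.83 ⇒ x = 1.83·5.0/(1 + 1.83) = 9.15/2.83 = 3.233.
[B] = x = 3.233 M.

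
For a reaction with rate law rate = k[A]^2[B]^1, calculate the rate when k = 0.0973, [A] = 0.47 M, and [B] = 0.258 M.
0.005545 M/s

rate = k·[A]^2·[B]^1 = 0.0973·(0.47)^2·(0.258)^1 = 0.0973·0.2209·0.258 = 0.005545 M/s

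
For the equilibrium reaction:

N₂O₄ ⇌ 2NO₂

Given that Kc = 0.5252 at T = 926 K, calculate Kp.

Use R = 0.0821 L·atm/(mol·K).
K_p = 39.9281

Δn = (moles gaseous products) − (moles gaseous reactants) = 1
T = 926 K; RT = 0.0821 × 926 = 76.0246
Kp = Kc·(RT)^Δn = 0.5252 × (76.0246)^1 = 0.5252 × 76.0246 = 39.9281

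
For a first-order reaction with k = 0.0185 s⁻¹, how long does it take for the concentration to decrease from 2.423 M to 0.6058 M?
74.93 s

From ln[A] = ln[A]₀ - k·t: t = ln([A]₀/[A])/k = ln(2.423/0.6058)/0.0185 = ln(3.9997)/0.0185 = 1.3862/0.0185 = 74.93 s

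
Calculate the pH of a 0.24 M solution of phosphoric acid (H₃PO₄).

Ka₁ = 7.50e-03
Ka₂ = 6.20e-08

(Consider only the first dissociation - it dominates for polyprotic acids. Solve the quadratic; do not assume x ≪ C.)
pH = 1.41

x² + Ka₁·x − Ka₁·C = 0 with Ka₁ = 7.50e-03, C = 0.24.
x = (−Ka₁ + √(Ka₁² + 4·Ka₁·C))/2 = 3.8842e-02 M, so pH = 1.41.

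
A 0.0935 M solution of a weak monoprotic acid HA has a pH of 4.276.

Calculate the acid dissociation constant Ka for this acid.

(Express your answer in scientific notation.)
K_a = 3.00e-08

[H⁺] = 10^(−pH) = 10^(−4.276) = 5.297e-05 M. For HA ⇌ H⁺ + A⁻, Ka = x²/(C − x) = (5.297e-05)²/(0.0935 − 5.297e-05) = 3.00e-08.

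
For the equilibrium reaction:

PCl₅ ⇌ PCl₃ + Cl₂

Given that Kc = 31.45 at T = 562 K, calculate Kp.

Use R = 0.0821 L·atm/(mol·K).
K_p = 1.45e+03

Δn = (moles gaseous products) − (moles gaseous reactants) = 1
T = 562 K; RT = 0.0821 × 562 = 46.1402
Kp = Kc·(RT)^Δn = 31.45 × (46.1402)^1 = 31.45 × 46.1402 = 1.45e+03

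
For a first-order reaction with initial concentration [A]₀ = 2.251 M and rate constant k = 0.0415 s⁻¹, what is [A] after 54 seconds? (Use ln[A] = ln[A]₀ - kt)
0.2394 M

ln[A] = ln[A]₀ - k·t = ln(2.251) - (0.0415)·(54) = 0.8114 - 2.2410 = -1.4296
[A] = e^(-1.4296) = 0.2394 M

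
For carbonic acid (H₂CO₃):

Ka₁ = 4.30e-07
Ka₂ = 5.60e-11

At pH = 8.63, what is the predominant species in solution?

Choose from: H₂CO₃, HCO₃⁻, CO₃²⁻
HCO₃⁻

pKa1 = 6.37, pKa2 = 10.25. Each pKa is the crossover between adjacent species; pH = 8.63 lies in the region where HCO₃⁻ predominates.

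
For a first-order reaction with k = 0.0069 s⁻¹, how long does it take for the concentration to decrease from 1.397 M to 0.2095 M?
274.98 s

From ln[A] = ln[A]₀ - k·t: t = ln([A]₀/[A])/k = ln(1.397/0.2095)/0.0069 = ln(6.6683)/0.0069 = 1.8974/0.0069 = 274.98 s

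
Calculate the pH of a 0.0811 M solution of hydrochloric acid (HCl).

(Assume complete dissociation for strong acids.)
pH = 1.09

[H⁺] = 0.0811 M for strong acid. pH = -log[H⁺] = -log(0.0811)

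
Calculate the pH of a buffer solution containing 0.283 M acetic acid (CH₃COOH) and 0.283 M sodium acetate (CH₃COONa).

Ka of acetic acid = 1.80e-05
pH = 4.74

pKa = -log(1.80e-05) = 4.74. pH = pKa + log([A⁻]/[HA]) = 4.74 + log(0.283/0.283)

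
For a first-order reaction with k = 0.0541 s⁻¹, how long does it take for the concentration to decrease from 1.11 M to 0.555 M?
12.81 s

From ln[A] = ln[A]₀ - k·t: t = ln([A]₀/[A])/k = ln(1.11/0.555)/0.0541 = ln(2.0000)/0.0541 = 0.6931/0.0541 = 12.81 s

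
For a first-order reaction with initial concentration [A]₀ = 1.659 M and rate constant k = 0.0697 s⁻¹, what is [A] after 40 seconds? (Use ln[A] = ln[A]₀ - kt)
0.1021 M

ln[A] = ln[A]₀ - k·t = ln(1.659) - (0.0697)·(40) = 0.5062 - 2.7880 = -2.2818
[A] = e^(-2.2818) = 0.1021 M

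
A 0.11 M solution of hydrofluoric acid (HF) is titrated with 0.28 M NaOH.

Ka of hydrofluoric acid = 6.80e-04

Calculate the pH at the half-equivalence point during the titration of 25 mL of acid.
pH = pKa = 3.17

At the half-equivalence point, [HA] = [A⁻], so by Henderson–Hasselbalch pH = pKa + log(1) = pKa.
pKa = −log(6.80e-04) = 3.17.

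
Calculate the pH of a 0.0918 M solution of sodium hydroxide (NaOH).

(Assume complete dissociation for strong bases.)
pH = 12.96

[OH⁻] = 0.0918 M for strong base. pOH = -log[OH⁻] = 1.04, pH = 14 - pOH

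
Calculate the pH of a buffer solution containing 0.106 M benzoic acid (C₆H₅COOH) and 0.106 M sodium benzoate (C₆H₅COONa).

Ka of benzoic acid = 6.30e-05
pH = 4.20

pKa = -log(6.30e-05) = 4.20. pH = pKa + log([A⁻]/[HA]) = 4.20 + log(0.106/0.106)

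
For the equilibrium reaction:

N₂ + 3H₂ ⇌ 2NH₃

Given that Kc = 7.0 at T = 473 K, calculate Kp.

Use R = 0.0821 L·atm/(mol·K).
K_p = 0.0046

Δn = (moles gaseous products) − (moles gaseous reactants) = -2
T = 473 K; RT = 0.0821 × 473 = 38.8333
Kp = Kc·(RT)^Δn = 7.0 × (38.8333)^-2 = 7.0 × 0.000663119 = 0.0046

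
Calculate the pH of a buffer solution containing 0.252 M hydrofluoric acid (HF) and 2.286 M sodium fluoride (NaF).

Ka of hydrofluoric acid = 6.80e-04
pH = 4.13

pKa = -log(6.80e-04) = 3.17. pH = pKa + log([A⁻]/[HA]) = 3.17 + log(2.286/0.252)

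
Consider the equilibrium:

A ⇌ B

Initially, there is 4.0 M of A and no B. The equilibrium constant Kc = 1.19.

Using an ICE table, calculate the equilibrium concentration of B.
[B] = 2.174 M

ICE: [A] = 4.0 − x, [B] = x.
Kc = x/(4.0 − x) = 1.19 ⇒ x = 1.19·4.0/(1 + 1.19) = 4.76/2.19 = 2.174.
[B] = x = 2.174 M.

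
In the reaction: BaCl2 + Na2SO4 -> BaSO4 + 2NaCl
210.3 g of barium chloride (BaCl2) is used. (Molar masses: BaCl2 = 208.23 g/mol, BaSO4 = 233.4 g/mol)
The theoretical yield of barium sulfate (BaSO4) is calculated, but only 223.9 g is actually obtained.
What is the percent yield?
Moles of BaCl2 = 210.3 g ÷ 208.23 g/mol = 1.00994 mol
Mole ratio: 1 mol BaSO4 / 1 mol BaCl2
Moles of BaSO4 = 1.00994 × (1/1) = 1.00994 mol
Theoretical yield = 1.00994 mol × 233.4 g/mol = 235.72 g
Actual yield = 223.9 g
Percent yield = (223.9 / 235.72) × 100% = 95.0%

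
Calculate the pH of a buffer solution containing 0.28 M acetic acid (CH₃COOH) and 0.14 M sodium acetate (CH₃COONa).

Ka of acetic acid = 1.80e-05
pH = 4.44

pKa = -log(1.80e-05) = 4.74. pH = pKa + log([A⁻]/[HA]) = 4.74 + log(0.14/0.28)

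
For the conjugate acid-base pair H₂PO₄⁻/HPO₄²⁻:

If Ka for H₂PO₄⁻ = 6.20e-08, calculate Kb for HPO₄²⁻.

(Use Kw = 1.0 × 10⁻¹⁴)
K_b = 1.61e-07

Conjugate acid-base pairs differ by one H⁺. Ka × Kb = Kw for a conjugate pair.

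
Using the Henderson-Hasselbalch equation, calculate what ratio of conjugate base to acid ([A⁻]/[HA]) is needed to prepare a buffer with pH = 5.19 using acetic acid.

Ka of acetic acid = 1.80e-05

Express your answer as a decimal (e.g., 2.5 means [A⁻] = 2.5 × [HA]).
[A⁻]/[HA] = 2.788

pKa = −log(1.80e-05) = 4.7447. pH = pKa + log([A⁻]/[HA]). 5.19 = 4.7447 + log(ratio). log(ratio) = 5.19 − 4.7447 = 0.4453. ratio = 10^(0.4453) = 2.788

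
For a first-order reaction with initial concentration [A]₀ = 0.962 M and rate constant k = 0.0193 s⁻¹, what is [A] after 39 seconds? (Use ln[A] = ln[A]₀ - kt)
0.4532 M

ln[A] = ln[A]₀ - k·t = ln(0.962) - (0.0193)·(39) = -0.0387 - 0.7527 = -0.7914
[A] = e^(-0.7914) = 0.4532 M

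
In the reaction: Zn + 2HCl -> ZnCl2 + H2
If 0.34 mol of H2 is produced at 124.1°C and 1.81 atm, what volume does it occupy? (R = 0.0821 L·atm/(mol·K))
T = 124.1°C + 273.15 = 397.25 K
V = nRT/P = (0.34 × 0.0821 × 397.25) / 1.81
V = 6.13 L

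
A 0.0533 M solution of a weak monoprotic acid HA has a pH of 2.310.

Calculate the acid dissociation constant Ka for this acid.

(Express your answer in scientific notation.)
K_a = 4.96e-04

[H⁺] = 10^(−pH) = 10^(−2.310) = 4.898e-03 M. For HA ⇌ H⁺ + A⁻, Ka = x²/(C − x) = (4.898e-03)²/(0.0533 − 4.898e-03) = 4.96e-04.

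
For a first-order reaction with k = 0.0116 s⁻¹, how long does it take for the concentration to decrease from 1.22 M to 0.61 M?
59.75 s

From ln[A] = ln[A]₀ - k·t: t = ln([A]₀/[A])/k = ln(1.22/0.61)/0.0116 = ln(2.0000)/0.0116 = 0.6931/0.0116 = 59.75 s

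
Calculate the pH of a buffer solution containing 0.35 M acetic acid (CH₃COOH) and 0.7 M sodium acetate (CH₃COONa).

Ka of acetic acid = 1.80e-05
pH = 5.05

pKa = -log(1.80e-05) = 4.74. pH = pKa + log([A⁻]/[HA]) = 4.74 + log(0.7/0.35)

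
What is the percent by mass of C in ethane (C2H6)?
Mass of C in formula = 12.01 × 2 = 24.02 g/mol
Molar mass = 30.07 g/mol
% C = (24.02/30.07) × 100% = 79.88%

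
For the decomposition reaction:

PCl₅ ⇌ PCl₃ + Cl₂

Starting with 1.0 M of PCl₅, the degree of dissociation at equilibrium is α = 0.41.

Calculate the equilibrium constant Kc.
K_c = 0.2849

x = α·[A]₀ = 0.41 × 1.0 = 0.41 M dissociated.
At eq: [PCl₅] = 1.0 − 0.41 = 0.59 M; [PCl₃] = [Cl₂] = x = 0.41 M.
Kc = [PCl₃][Cl₂]/[PCl₅] = (0.41)²/0.59 = 0.2849.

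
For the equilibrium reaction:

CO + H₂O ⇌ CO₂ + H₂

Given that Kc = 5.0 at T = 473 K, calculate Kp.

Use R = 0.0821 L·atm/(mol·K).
K_p = 5.0000

Δn = (moles gaseous products) − (moles gaseous reactants) = 0
T = 473 K; RT = 0.0821 × 473 = 38.8333
Kp = Kc·(RT)^Δn = 5.0 × (38.8333)^0 = 5.0 × 1 = 5.0000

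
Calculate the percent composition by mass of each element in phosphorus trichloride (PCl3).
P: 22.55%, Cl: 77.45%

Molar mass of PCl3 = 137.32 g/mol
% P = (1 × 30.97) / 137.32 × 100% = 30.97 / 137.32 × 100% = 22.55%
% Cl = (3 × 35.45) / 137.32 × 100% = 106.35 / 137.32 × 100% = 77.45%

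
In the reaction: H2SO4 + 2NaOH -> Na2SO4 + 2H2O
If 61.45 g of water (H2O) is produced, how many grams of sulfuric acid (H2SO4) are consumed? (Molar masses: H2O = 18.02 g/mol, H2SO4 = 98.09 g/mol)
Moles of H2O = 61.45 g ÷ 18.02 g/mol = 3.4101 mol
Mole ratio: 1 mol H2SO4 / 2 mol H2O
Moles of H2SO4 = 3.4101 × (1/2) = 1.70505 mol
Mass of H2SO4 = 1.70505 mol × 98.09 g/mol = 167.2 g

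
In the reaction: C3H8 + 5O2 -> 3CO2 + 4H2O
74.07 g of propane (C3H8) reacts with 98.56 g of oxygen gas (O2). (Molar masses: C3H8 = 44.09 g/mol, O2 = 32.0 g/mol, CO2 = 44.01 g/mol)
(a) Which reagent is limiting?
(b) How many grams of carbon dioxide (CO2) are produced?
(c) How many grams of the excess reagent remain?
(a) O2, (b) 81.33 g, (c) 46.91 g

Moles of C3H8 = 74.07 g ÷ 44.09 g/mol = 1.67997 mol
Moles of O2 = 98.56 g ÷ 32.0 g/mol = 3.08 mol
Moles ÷ coefficient: C3H8: 1.67997/1 = 1.68, O2: 3.08/5 = 0.616
(a) O2 has the smaller value, so O2 is the limiting reagent.
(b) Moles of CO2 = 3.08 mol O2 × (3/5) = 1.848 mol; mass = 1.848 mol × 44.01 g/mol = 81.33 g
(c) C3H8 consumed = 3.08 × (1/5) = 0.616 mol; remaining = 1.67997 − 0.616 = 1.06397 mol; mass = 1.06397 mol × 44.09 g/mol = 46.91 g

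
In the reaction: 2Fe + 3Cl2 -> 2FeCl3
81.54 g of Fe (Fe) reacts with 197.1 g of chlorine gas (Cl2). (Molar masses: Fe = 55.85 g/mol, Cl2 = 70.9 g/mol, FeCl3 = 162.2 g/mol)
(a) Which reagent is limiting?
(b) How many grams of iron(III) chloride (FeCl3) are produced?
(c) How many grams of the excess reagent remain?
(a) Fe, (b) 236.8 g, (c) 41.83 g

Moles of Fe = 81.54 g ÷ 55.85 g/mol = 1.45998 mol
Moles of Cl2 = 197.1 g ÷ 70.9 g/mol = 2.77997 mol
Moles ÷ coefficient: Fe: 1.45998/2 = 0.73, Cl2: 2.77997/3 = 0.9267
(a) Fe has the smaller value, so Fe is the limiting reagent.
(b) Moles of FeCl3 = 1.45998 mol Fe × (2/2) = 1.45998 mol; mass = 1.45998 mol × 162.2 g/mol = 236.8 g
(c) Cl2 consumed = 1.45998 × (3/2) = 2.18997 mol; remaining = 2.77997 − 2.18997 = 0.589999 mol; mass = 0.589999 mol × 70.9 g/mol = 41.83 g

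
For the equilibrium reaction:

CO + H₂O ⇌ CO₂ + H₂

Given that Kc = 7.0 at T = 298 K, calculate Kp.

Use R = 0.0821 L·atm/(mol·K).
K_p = 7.0000

Δn = (moles gaseous products) − (moles gaseous reactants) = 0
T = 298 K; RT = 0.0821 × 298 = 24.4658
Kp = Kc·(RT)^Δn = 7.0 × (24.4658)^0 = 7.0 × 1 = 7.0000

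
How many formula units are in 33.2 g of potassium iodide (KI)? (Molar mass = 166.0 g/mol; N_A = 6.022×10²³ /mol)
Moles = 33.2 g ÷ 166.0 g/mol = 0.2 mol
Formula units = 0.2 mol × 6.022×10²³ /mol = 1.204e+23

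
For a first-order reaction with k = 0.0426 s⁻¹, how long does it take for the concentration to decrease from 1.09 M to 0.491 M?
18.72 s

From ln[A] = ln[A]₀ - k·t: t = ln([A]₀/[A])/k = ln(1.09/0.491)/0.0426 = ln(2.2200)/0.0426 = 0.7975/0.0426 = 18.72 s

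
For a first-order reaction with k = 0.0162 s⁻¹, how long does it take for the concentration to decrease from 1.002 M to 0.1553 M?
115.09 s

From ln[A] = ln[A]₀ - k·t: t = ln([A]₀/[A])/k = ln(1.002/0.1553)/0.0162 = ln(6.4520)/0.0162 = 1.8644/0.0162 = 115.09 s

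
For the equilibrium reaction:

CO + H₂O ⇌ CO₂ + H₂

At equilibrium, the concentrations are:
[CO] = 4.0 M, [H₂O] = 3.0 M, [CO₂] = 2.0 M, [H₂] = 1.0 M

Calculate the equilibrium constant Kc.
K_c = 0.1667

Kc = ([CO₂] × [H₂]) / ([CO] × [H₂O])
   = ((2.0)·(1.0)) / ((4.0)·(3.0))
   = 2 / 12 = 0.1667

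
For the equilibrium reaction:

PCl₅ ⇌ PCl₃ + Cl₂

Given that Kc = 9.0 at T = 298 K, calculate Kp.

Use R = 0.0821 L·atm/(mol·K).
K_p = 220.1922

Δn = (moles gaseous products) − (moles gaseous reactants) = 1
T = 298 K; RT = 0.0821 × 298 = 24.4658
Kp = Kc·(RT)^Δn = 9.0 × (24.4658)^1 = 9.0 × 24.4658 = 220.1922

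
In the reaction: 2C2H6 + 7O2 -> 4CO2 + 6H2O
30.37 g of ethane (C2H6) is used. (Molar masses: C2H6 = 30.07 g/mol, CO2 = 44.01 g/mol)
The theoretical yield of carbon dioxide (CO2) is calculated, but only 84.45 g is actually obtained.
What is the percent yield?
Moles of C2H6 = 30.37 g ÷ 30.07 g/mol = 1.00998 mol
Mole ratio: 4 mol CO2 / 2 mol C2H6
Moles of CO2 = 1.00998 × (4/2) = 2.01995 mol
Theoretical yield = 2.01995 mol × 44.01 g/mol = 88.898 g
Actual yield = 84.45 g
Percent yield = (84.45 / 88.898) × 100% = 95.0%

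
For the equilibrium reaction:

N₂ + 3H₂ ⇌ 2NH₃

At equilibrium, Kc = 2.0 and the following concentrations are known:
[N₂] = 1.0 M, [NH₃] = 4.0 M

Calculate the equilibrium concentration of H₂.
[H₂] = 2.0000 M

Kc = ([NH₃]^2) / ([N₂] × [H₂]^3) = 2.0
[H₂]^3 = (product terms)/(Kc · other reactant terms) = 16 / (2.0 · 1) = 8
[H₂] = (8)^(1/3) = 2.0000 M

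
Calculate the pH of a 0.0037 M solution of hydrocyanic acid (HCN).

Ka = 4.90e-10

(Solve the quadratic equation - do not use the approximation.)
pH = 5.87

x² + Ka×x - Ka×C = 0. Using quadratic formula: [H⁺] = 1.3462e-06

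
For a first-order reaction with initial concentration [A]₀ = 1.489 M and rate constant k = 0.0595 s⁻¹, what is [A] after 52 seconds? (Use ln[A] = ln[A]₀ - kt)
0.0675 M

ln[A] = ln[A]₀ - k·t = ln(1.489) - (0.0595)·(52) = 0.3981 - 3.0940 = -2.6959
[A] = e^(-2.6959) = 0.0675 M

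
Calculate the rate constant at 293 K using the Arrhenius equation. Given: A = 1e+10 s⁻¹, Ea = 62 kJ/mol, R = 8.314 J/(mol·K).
8.84e-02 s⁻¹

k = A·exp(-Ea/(R·T)) = 1e+10·exp(-62000/(8.314·293)) = 1e+10·exp(-25.4515) = 1e+10·8.8417e-12 = 8.84e-02 s⁻¹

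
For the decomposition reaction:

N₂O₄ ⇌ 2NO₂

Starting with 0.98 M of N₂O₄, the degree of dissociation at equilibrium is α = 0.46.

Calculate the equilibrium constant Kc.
K_c = 1.5361

x = α·[A]₀ = 0.46 × 0.98 = 0.4508 M dissociated.
At eq: [N₂O₄] = 0.98 − 0.4508 = 0.5292 M; [NO₂] = 2x = 0.9016 M.
Kc = [NO₂]²/[N₂O₄] = (0.9016)²/0.5292 = 1.536.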